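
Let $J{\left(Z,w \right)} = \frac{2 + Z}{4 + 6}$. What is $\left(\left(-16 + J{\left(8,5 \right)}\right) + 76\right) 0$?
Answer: $0$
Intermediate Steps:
$J{\left(Z,w \right)} = \frac{1}{5} + \frac{Z}{10}$ ($J{\left(Z,w \right)} = \frac{2 + Z}{10} = \left(2 + Z\right) \frac{1}{10} = \frac{1}{5} + \frac{Z}{10}$)
$\left(\left(-16 + J{\left(8,5 \right)}\right) + 76\right) 0 = \left(\left(-16 + \left(\frac{1}{5} + \frac{1}{10} \cdot 8\right)\right) + 76\right) 0 = \left(\left(-16 + \left(\frac{1}{5} + \frac{4}{5}\right)\right) + 76\right) 0 = \left(\left(-16 + 1\right) + 76\right) 0 = \left(-15 + 76\right) 0 = 61 \cdot 0 = 0$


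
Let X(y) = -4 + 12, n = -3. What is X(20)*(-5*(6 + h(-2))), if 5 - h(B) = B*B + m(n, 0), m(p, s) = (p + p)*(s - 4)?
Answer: 680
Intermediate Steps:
m(p, s) = 2*p*(-4 + s) (m(p, s) = (2*p)*(-4 + s) = 2*p*(-4 + s))
h(B) = -19 - B² (h(B) = 5 - (B*B + 2*(-3)*(-4 + 0)) = 5 - (B² + 2*(-3)*(-4)) = 5 - (B² + 24) = 5 - (24 + B²) = 5 + (-24 - B²) = -19 - B²)
X(y) = 8
X(20)*(-5*(6 + h(-2))) = 8*(-5*(6 + (-19 - 1*(-2)²))) = 8*(-5*(6 + (-19 - 1*4))) = 8*(-5*(6 + (-19 - 4))) = 8*(-5*(6 - 23)) = 8*(-5*(-17)) = 8*85 = 680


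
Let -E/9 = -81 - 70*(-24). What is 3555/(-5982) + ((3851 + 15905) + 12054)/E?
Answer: -80482475/28695654 ≈ -2.8047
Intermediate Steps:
E = -14391 (E = -9*(-81 - 70*(-24)) = -9*(-81 + 1680) = -9*1599 = -14391)
3555/(-5982) + ((3851 + 15905) + 12054)/E = 3555/(-5982) + ((3851 + 15905) + 12054)/(-14391) = 3555*(-1/5982) + (19756 + 12054)*(-1/14391) = -1185/1994 + 31810*(-1/14391) = -1185/1994 - 31810/14391 = -80482475/28695654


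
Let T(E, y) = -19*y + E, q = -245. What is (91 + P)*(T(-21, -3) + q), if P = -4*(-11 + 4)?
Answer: -24871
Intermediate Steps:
T(E, y) = E - 19*y
P = 28 (P = -4*(-7) = 28)
(91 + P)*(T(-21, -3) + q) = (91 + 28)*((-21 - 19*(-3)) - 245) = 119*((-21 + 57) - 245) = 119*(36 - 245) = 119*(-209) = -24871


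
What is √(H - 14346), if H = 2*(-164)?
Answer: I*√14674 ≈ 121.14*I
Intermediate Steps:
H = -328
√(H - 14346) = √(-328 - 14346) = √(-14674) = I*√14674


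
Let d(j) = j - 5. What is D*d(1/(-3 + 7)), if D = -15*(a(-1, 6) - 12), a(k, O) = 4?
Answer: -570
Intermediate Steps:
D = 120 (D = -15*(4 - 12) = -15*(-8) = 120)
d(j) = -5 + j
D*d(1/(-3 + 7)) = 120*(-5 + 1/(-3 + 7)) = 120*(-5 + 1/4) = 120*(-5 + ¼) = 120*(-19/4) = -570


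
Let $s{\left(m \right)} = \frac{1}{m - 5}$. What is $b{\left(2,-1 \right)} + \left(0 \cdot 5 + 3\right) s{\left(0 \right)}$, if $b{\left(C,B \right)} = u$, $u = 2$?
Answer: $\frac{7}{5} \approx 1.4$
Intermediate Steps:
$b{\left(C,B \right)} = 2$
$s{\left(m \right)} = \frac{1}{-5 + m}$
$b{\left(2,-1 \right)} + \left(0 \cdot 5 + 3\right) s{\left(0 \right)} = 2 + \frac{0 \cdot 5 + 3}{-5 + 0} = 2 + \frac{0 + 3}{-5} = 2 + 3 \left(- \frac{1}{5}\right) = 2 - \frac{3}{5} = \frac{7}{5}$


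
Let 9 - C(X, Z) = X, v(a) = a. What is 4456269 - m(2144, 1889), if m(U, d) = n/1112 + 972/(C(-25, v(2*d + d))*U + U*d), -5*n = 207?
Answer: 532045814002407/119392660 ≈ 4.4563e+6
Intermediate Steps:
C(X, Z) = 9 - X
n = -207/5 (n = -⅕*207 = -207/5 ≈ -41.400)
m(U, d) = -207/5560 + 972/(34*U + U*d) (m(U, d) = -207/5/1112 + 972/((9 - 1*(-25))*U + U*d) = -207/5*1/1112 + 972/((9 + 25)*U + U*d) = -207/5560 + 972/(34*U + U*d))
4456269 - m(2144, 1889) = 4456269 - 9*(600480 - 782*2144 - 23*2144*1889)/(5560*2144*(34 + 1889)) = 4456269 - 9*(600480 - 1676608 - 93150368)/(5560*2144*1923) = 4456269 - 9*(-94226496)/(5560*2144*1923) = 4456269 - 1*(-4416867/119392660) = 4456269 + 4416867/119392660 = 532045814002407/119392660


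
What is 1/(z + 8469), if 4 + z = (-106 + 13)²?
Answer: 1/17114 ≈ 5.8432e-5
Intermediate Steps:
z = 8645 (z = -4 + (-106 + 13)² = -4 + (-93)² = -4 + 8649 = 8645)
1/(z + 8469) = 1/(8645 + 8469) = 1/17114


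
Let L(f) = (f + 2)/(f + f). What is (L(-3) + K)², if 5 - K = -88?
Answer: 312481/36 ≈ 8680.0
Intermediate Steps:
K = 93 (K = 5 - 1*(-88) = 5 + 88 = 93)
L(f) = (2 + f)/(2*f) (L(f) = (2 + f)/((2*f)) = (2 + f)*(1/(2*f)) = (2 + f)/(2*f))
(L(-3) + K)² = ((½)*(2 - 3)/(-3) + 93)² = ((½)*(-⅓)*(-1) + 93)² = (⅙ + 93)² = (559/6)² = 312481/36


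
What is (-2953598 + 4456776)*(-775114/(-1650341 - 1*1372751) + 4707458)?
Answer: 5347961365798276125/755773 ≈ 7.0761e+12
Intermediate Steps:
(-2953598 + 4456776)*(-775114/(-1650341 - 1*1372751) + 4707458) = 1503178*(-775114/(-1650341 - 1372751) + 4707458) = 1503178*(-775114/(-3023092) + 4707458) = 1503178*(-775114*(-1/3023092) + 4707458) = 1503178*(387557/1511546 + 4707458) = 1503178*(7115539697625/1511546) = 5347961365798276125/755773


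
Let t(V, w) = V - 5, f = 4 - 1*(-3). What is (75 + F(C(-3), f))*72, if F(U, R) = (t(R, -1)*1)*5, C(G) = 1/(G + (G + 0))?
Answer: 6120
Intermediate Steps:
f = 7 (f = 4 + 3 = 7)
t(V, w) = -5 + V
C(G) = 1/(2*G) (C(G) = 1/(G + G) = 1/(2*G))
F(U, R) = -25 + 5*R (F(U, R) = ((-5 + R)*1)*5 = (-5 + R)*5 = -25 + 5*R)
(75 + F(C(-3), f))*72 = (75 + (-25 + 5*7))*72 = (75 + (-25 + 35))*72 = (75 + 10)*72 = 85*72 = 6120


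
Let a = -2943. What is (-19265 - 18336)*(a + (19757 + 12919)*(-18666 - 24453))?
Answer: 52978281910587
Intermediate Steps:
(-19265 - 18336)*(a + (19757 + 12919)*(-18666 - 24453)) = (-19265 - 18336)*(-2943 + (19757 + 12919)*(-18666 - 24453)) = -37601*(-2943 + 32676*(-43119)) = -37601*(-2943 - 1408956444) = -37601*(-1408959387) = 52978281910587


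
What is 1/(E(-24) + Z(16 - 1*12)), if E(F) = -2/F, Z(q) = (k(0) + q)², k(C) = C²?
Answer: 12/193 ≈ 0.062176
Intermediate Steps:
Z(q) = q² (Z(q) = (0² + q)² = (0 + q)² = q²)
1/(E(-24) + Z(16 - 1*12)) = 1/(-2/(-24) + (16 - 1*12)²) = 1/(-2*(-1/24) + (16 - 12)²) = 1/(1/12 + 4²) = 1/(1/12 + 16) = 1/(193/12) = 12/193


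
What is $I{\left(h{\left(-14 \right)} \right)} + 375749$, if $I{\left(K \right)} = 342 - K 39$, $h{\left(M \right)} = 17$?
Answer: $375428$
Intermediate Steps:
$I{\left(K \right)} = 342 - 39 K$
$I{\left(h{\left(-14 \right)} \right)} + 375749 = \left(342 - 663\right) + 375749 = -321 + 375749 = 375428$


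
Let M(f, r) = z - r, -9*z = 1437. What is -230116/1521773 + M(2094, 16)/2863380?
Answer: -1977530630611/13072243118220 ≈ -0.15128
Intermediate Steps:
z = -479/3 (z = -1/9*1437 = -479/3 ≈ -159.67)
M(f, r) = -479/3 - r
-230116/1521773 + M(2094, 16)/2863380 = -230116/1521773 + (-479/3 - 1*16)/2863380 = -230116*1/1521773 + (-479/3 - 16)*(1/2863380) = -230116/1521773 - 527/3*1/2863380 = -230116/1521773 - 527/8590140 = -1977530630611/13072243118220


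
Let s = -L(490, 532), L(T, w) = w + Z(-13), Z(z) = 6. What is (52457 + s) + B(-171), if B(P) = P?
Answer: 51748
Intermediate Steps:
L(T, w) = 6 + w (L(T, w) = w + 6 = 6 + w)
s = -538 (s = -(6 + 532) = -1*538 = -538)
(52457 + s) + B(-171) = (52457 - 538) - 171 = 51919 - 171 = 51748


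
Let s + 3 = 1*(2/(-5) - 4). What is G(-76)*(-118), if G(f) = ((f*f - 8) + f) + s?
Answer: -3353914/5 ≈ -6.7078e+5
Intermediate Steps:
s = -37/5 (s = -3 + 1*(2/(-5) - 4) = -3 + 1*(2*(-1/5) - 4) = -3 + 1*(-2/5 - 4) = -3 + 1*(-22/5) = -3 - 22/5 = -37/5 ≈ -7.4000)
G(f) = -77/5 + f + f**2 (G(f) = ((f*f - 8) + f) - 37/5 = ((f**2 - 8) + f) - 37/5 = ((-8 + f**2) + f) - 37/5 = (-8 + f + f**2) - 37/5 = -77/5 + f + f**2)
G(-76)*(-118) = (-77/5 - 76 + (-76)**2)*(-118) = (-77/5 - 76 + 5776)*(-118) = (28423/5)*(-118) = -3353914/5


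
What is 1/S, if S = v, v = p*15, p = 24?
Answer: 1/360 ≈ 0.0027778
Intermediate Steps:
v = 360 (v = 24*15 = 360)
S = 360
1/S = 1/360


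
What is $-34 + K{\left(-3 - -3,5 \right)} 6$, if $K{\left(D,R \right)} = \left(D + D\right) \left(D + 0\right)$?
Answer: $-34$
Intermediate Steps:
$K{\left(D,R \right)} = 2 D^{2}$ ($K{\left(D,R \right)} = 2 D D = 2 D^{2}$)
$-34 + K{\left(-3 - -3,5 \right)} 6 = -34 + 2 \left(-3 - -3\right)^{2} \cdot 6 = -34 + 2 \left(-3 + 3\right)^{2} \cdot 6 = -34 + 2 \cdot 0^{2} \cdot 6 = -34 + 2 \cdot 0 \cdot 6 = -34 + 0 \cdot 6 = -34 + 0 = -34$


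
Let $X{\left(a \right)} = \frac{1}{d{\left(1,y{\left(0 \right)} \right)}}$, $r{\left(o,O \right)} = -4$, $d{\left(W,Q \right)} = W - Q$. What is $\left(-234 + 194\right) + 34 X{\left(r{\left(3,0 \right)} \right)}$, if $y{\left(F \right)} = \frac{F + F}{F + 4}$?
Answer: $-6$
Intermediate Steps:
$y{\left(F \right)} = \frac{2 F}{4 + F}$
$X{\left(a \right)} = 1$ ($X{\left(a \right)} = \frac{1}{1 - 2 \cdot 0 \frac{1}{4 + 0}} = \frac{1}{1 - 2 \cdot 0 \cdot \frac{1}{4}} = \frac{1}{1 - 0} = \frac{1}{1 + 0} = 1^{-1} = 1$)
$\left(-234 + 194\right) + 34 X{\left(r{\left(3,0 \right)} \right)} = \left(-234 + 194\right) + 34 \cdot 1 = -40 + 34 = -6$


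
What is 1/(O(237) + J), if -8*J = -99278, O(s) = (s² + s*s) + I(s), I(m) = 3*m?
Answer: 4/501835 ≈ 7.9708e-6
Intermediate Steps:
O(s) = 2*s² + 3*s (O(s) = (s² + s*s) + 3*s = (s² + s²) + 3*s = 2*s² + 3*s)
J = 49639/4 (J = -⅛*(-99278) = 49639/4 ≈ 12410.)
1/(O(237) + J) = 1/(237*(3 + 2*237) + 49639/4) = 1/(237*(3 + 474) + 49639/4) = 1/(237*477 + 49639/4) = 1/(113049 + 49639/4) = 1/(501835/4) = 4/501835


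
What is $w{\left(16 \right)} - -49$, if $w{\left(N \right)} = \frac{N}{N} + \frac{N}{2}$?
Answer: $58$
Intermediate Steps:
$w{\left(N \right)} = 1 + \frac{N}{2}$ ($w{\left(N \right)} = 1 + N \frac{1}{2} = 1 + \frac{N}{2}$)
$w{\left(16 \right)} - -49 = \left(1 + \frac{1}{2} \cdot 16\right) - -49 = \left(1 + 8\right) + 49 = 9 + 49 = 58$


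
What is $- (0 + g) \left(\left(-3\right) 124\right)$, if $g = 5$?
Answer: $1860$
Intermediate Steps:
$- (0 + g) \left(\left(-3\right) 124\right) = - (0 + 5) \left(\left(-3\right) 124\right) = \left(-1\right) 5 \left(-372\right) = \left(-5\right) \left(-372\right) = 1860$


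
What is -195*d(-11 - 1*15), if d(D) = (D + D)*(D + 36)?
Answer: 101400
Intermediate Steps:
d(D) = 2*D*(36 + D) (d(D) = (2*D)*(36 + D) = 2*D*(36 + D))
-195*d(-11 - 1*15) = -390*(-11 - 1*15)*(36 + (-11 - 1*15)) = -390*(-11 - 15)*(36 + (-11 - 15)) = -390*(-26)*(36 - 26) = -390*(-26)*10 = -195*(-520) = 101400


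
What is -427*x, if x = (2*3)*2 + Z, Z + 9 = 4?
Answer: -2989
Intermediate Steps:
Z = -5 (Z = -9 + 4 = -5)
x = 7 (x = (2*3)*2 - 5 = 6*2 - 5 = 12 - 5 = 7)
-427*x = -427*7 = -2989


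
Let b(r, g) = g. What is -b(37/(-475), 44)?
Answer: -44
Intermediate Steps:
-b(37/(-475), 44) = -1*44 = -44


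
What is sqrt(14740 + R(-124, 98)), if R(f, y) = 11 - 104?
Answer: sqrt(14647) ≈ 121.02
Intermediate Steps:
R(f, y) = -93
sqrt(14740 + R(-124, 98)) = sqrt(14740 - 93) = sqrt(14647)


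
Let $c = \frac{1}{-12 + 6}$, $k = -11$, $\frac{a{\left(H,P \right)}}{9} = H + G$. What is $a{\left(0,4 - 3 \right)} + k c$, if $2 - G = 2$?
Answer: $\frac{11}{6} \approx 1.8333$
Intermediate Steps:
$G = 0$ ($G = 2 - 2 = 0$)
$a{\left(H,P \right)} = 9 H$ ($a{\left(H,P \right)} = 9 \left(H + 0\right) = 9 H$)
$c = - \frac{1}{6}$ ($c = \frac{1}{-6} = - \frac{1}{6} \approx -0.16667$)
$a{\left(0,4 - 3 \right)} + k c = 9 \cdot 0 - - \frac{11}{6} = 0 + \frac{11}{6} = \frac{11}{6}$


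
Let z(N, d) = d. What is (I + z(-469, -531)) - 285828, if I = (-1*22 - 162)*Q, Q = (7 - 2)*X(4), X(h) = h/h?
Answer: -287279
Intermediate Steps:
X(h) = 1
Q = 5 (Q = (7 - 2)*1 = 5*1 = 5)
I = -920 (I = (-1*22 - 162)*5 = (-22 - 162)*5 = -184*5 = -920)
(I + z(-469, -531)) - 285828 = (-920 - 531) - 285828 = -1451 - 285828 = -287279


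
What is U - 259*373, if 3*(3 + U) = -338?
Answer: -290168/3 ≈ -96723.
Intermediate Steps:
U = -347/3 (U = -3 + (⅓)*(-338) = -3 - 338/3 = -347/3 ≈ -115.67)
U - 259*373 = -347/3 - 259*373 = -347/3 - 96607 = -290168/3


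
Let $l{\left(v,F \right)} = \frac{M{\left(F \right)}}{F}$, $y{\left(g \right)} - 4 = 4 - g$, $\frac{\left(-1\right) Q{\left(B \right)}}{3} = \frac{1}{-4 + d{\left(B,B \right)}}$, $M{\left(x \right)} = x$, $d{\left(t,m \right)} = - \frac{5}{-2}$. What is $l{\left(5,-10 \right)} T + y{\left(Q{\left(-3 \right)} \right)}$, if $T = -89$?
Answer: $-83$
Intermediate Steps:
$d{\left(t,m \right)} = \frac{5}{2}$ ($d{\left(t,m \right)} = \left(-5\right) \left(- \frac{1}{2}\right) = \frac{5}{2}$)
$Q{\left(B \right)} = 2$ ($Q{\left(B \right)} = - \frac{3}{-4 + \frac{5}{2}} = - \frac{3}{- \frac{3}{2}} = \left(-3\right) \left(- \frac{2}{3}\right) = 2$)
$y{\left(g \right)} = 8 - g$ ($y{\left(g \right)} = 4 - \left(-4 + g\right) = 8 - g$)
$l{\left(v,F \right)} = 1$ ($l{\left(v,F \right)} = \frac{F}{F} = 1$)
$l{\left(5,-10 \right)} T + y{\left(Q{\left(-3 \right)} \right)} = 1 \left(-89\right) + \left(8 - 2\right) = -89 + \left(8 - 2\right) = -89 + 6 = -83$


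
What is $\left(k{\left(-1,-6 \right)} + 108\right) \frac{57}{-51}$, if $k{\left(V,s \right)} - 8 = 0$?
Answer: $- \frac{2204}{17} \approx -129.65$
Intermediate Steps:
$k{\left(V,s \right)} = 8$ ($k{\left(V,s \right)} = 8 + 0 = 8$)
$\left(k{\left(-1,-6 \right)} + 108\right) \frac{57}{-51} = \left(8 + 108\right) \frac{57}{-51} = 116 \cdot 57 \left(- \frac{1}{51}\right) = 116 \left(- \frac{19}{17}\right) = - \frac{2204}{17}$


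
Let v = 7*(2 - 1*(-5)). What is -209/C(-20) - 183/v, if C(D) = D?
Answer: 6581/980 ≈ 6.7153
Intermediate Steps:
v = 49 (v = 7*(2 + 5) = 7*7 = 49)
-209/C(-20) - 183/v = -209/(-20) - 183/49 = -209*(-1/20) - 183*1/49 = 209/20 - 183/49 = 6581/980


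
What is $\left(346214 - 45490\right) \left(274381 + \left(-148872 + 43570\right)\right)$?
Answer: $50846113196$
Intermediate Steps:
$\left(346214 - 45490\right) \left(274381 + \left(-148872 + 43570\right)\right) = 300724 \left(274381 - 105302\right) = 300724 \cdot 169079 = 50846113196$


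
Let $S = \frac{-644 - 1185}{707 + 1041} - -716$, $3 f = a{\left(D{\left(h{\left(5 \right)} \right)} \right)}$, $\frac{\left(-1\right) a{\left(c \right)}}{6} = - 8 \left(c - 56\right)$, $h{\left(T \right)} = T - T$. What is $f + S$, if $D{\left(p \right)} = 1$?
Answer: $- \frac{288501}{1748} \approx -165.05$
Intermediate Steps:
$h{\left(T \right)} = 0$
$a{\left(c \right)} = -2688 + 48 c$ ($a{\left(c \right)} = - 6 \left(- 8 \left(c - 56\right)\right) = - 6 \left(- 8 \left(-56 + c\right)\right) = - 6 \left(448 - 8 c\right) = -2688 + 48 c$)
$f = -880$ ($f = \frac{-2688 + 48 \cdot 1}{3} = \frac{-2688 + 48}{3} = \frac{1}{3} \left(-2640\right) = -880$)
$S = \frac{1249739}{1748}$ ($S = - \frac{1829}{1748} + 716 = \frac{1249739}{1748} \approx 714.95$)
$f + S = -880 + \frac{1249739}{1748} = - \frac{288501}{1748}$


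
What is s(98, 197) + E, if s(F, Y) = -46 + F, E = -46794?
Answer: -46742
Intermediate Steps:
s(98, 197) + E = (-46 + 98) - 46794 = 52 - 46794 = -46742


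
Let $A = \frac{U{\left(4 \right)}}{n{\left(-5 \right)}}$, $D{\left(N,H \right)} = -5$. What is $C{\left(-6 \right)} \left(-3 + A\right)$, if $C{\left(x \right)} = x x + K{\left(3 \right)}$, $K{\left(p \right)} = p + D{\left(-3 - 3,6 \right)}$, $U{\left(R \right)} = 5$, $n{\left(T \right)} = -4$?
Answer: $- \frac{289}{2} \approx -144.5$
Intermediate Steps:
$K{\left(p \right)} = -5 + p$ ($K{\left(p \right)} = p - 5 = -5 + p$)
$C{\left(x \right)} = -2 + x^{2}$ ($C{\left(x \right)} = x x + \left(-5 + 3\right) = x^{2} - 2 = -2 + x^{2}$)
$A = - \frac{5}{4}$ ($A = \frac{5}{-4} = 5 \left(- \frac{1}{4}\right) = - \frac{5}{4} \approx -1.25$)
$C{\left(-6 \right)} \left(-3 + A\right) = \left(-2 + \left(-6\right)^{2}\right) \left(-3 - \frac{5}{4}\right) = \left(-2 + 36\right) \left(- \frac{17}{4}\right) = 34 \left(- \frac{17}{4}\right) = - \frac{289}{2}$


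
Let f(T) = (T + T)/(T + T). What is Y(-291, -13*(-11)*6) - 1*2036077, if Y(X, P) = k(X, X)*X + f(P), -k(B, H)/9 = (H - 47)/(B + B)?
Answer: -2034555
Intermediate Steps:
f(T) = 1 (f(T) = (2*T)/((2*T)) = (2*T)*(1/(2*T)) = 1)
k(B, H) = -9*(-47 + H)/(2*B) (k(B, H) = -9*(H - 47)/(B + B) = -9*(-47 + H)/(2*B))
Y(X, P) = 425/2 - 9*X/2 (Y(X, P) = (9*(47 - X)/(2*X))*X + 1 = (423/2 - 9*X/2) + 1 = 425/2 - 9*X/2)
Y(-291, -13*(-11)*6) - 1*2036077 = (425/2 - 9/2*(-291)) - 1*2036077 = (425/2 + 2619/2) - 2036077 = 1522 - 2036077 = -2034555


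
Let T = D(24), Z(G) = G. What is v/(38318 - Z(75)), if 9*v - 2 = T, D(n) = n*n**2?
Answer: 13826/344187 ≈ 0.040170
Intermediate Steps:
D(n) = n**3
T = 13824 (T = 24**3 = 13824)
v = 13826/9 (v = 2/9 + (1/9)*13824 = 2/9 + 1536 = 13826/9 ≈ 1536.2)
v/(38318 - Z(75)) = 13826/(9*(38318 - 1*75)) = 13826/(9*(38318 - 75)) = (13826/9)/38243 = (13826/9)*(1/38243) = 13826/344187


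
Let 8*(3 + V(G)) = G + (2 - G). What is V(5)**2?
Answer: 121/16 ≈ 7.5625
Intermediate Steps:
V(G) = -11/4 (V(G) = -3 + (G + (2 - G))/8 = -3 + (1/8)*2 = -3 + 1/4 = -11/4)
V(5)**2 = (-11/4)**2 = 121/16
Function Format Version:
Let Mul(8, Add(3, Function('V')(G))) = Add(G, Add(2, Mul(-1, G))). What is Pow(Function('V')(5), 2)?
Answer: Rational(121, 16) ≈ 7.5625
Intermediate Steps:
Function('V')(G) = Rational(-11, 4) (Function('V')(G) = Add(-3, Mul(Rational(1, 8), Add(G, Add(2, Mul(-1, G))))) = Add(-3, Mul(Rational(1, 8), 2)) = Add(-3, Rational(1, 4)) = Rational(-11, 4))
Pow(Function('V')(5), 2) = Pow(Rational(-11, 4), 2) = Rational(121, 16)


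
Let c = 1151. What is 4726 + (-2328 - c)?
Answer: 1247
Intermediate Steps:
4726 + (-2328 - c) = 4726 + (-2328 - 1*1151) = 4726 + (-2328 - 1151) = 4726 - 3479 = 1247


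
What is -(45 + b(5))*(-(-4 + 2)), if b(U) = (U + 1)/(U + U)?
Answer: -456/5 ≈ -91.200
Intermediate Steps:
b(U) = (1 + U)/(2*U) (b(U) = (1 + U)/((2*U)) = (1 + U)*(1/(2*U)) = (1 + U)/(2*U))
-(45 + b(5))*(-(-4 + 2)) = -(45 + (1/2)*(1 + 5)/5)*(-(-4 + 2)) = -(45 + (1/2)*(1/5)*6)*(-1*(-2)) = -(45 + 3/5)*2 = -228*2/5 = -1*456/5 = -456/5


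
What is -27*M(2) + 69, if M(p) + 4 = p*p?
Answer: 69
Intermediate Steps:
M(p) = -4 + p² (M(p) = -4 + p*p = -4 + p²)
-27*M(2) + 69 = -27*(-4 + 2²) + 69 = -27*(-4 + 4) + 69 = -27*0 + 69 = 0 + 69 = 69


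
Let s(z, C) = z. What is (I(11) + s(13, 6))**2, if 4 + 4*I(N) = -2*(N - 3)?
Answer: 64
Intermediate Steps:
I(N) = 1/2 - N/2 (I(N) = -1 + (-2*(N - 3))/4 = -1 + (-2*(-3 + N))/4 = -1 + (6 - 2*N)/4 = -1 + (3/2 - N/2) = 1/2 - N/2)
(I(11) + s(13, 6))**2 = ((1/2 - 1/2*11) + 13)**2 = ((1/2 - 11/2) + 13)**2 = (-5 + 13)**2 = 8**2 = 64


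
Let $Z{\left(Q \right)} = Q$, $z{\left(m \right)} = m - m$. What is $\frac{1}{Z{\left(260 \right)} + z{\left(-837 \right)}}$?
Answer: $\frac{1}{260} \approx 0.0038462$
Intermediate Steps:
$z{\left(m \right)} = 0$
$\frac{1}{Z{\left(260 \right)} + z{\left(-837 \right)}} = \frac{1}{260 + 0} = \frac{1}{260}$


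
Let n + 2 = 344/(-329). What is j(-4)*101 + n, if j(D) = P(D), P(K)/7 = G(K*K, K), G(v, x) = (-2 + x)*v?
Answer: -22330890/329 ≈ -67875.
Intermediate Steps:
n = -1002/329 (n = -2 + 344/(-329) = -2 + 344*(-1/329) = -2 - 344/329 = -1002/329 ≈ -3.0456)
G(v, x) = v*(-2 + x)
P(K) = 7*K²*(-2 + K) (P(K) = 7*((K*K)*(-2 + K)) = 7*(K²*(-2 + K)) = 7*K²*(-2 + K))
j(D) = 7*D²*(-2 + D)
j(-4)*101 + n = (7*(-4)²*(-2 - 4))*101 - 1002/329 = (7*16*(-6))*101 - 1002/329 = -672*101 - 1002/329 = -67872 - 1002/329 = -22330890/329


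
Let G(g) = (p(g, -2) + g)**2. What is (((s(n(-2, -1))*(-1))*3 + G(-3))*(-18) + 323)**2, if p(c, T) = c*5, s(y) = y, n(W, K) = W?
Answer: 31550689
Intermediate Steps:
p(c, T) = 5*c
G(g) = 36*g**2 (G(g) = (5*g + g)**2 = (6*g)**2 = 36*g**2)
(((s(n(-2, -1))*(-1))*3 + G(-3))*(-18) + 323)**2 = ((-2*(-1)*3 + 36*(-3)**2)*(-18) + 323)**2 = ((2*3 + 36*9)*(-18) + 323)**2 = ((6 + 324)*(-18) + 323)**2 = (330*(-18) + 323)**2 = (-5940 + 323)**2 = (-5617)**2 = 31550689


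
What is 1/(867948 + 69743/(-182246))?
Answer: 182246/158179981465 ≈ 1.1521e-6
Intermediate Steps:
1/(867948 + 69743/(-182246)) = 1/(867948 + 69743*(-1/182246)) = 1/(867948 - 69743/182246) = 1/(158179981465/182246) = 182246/158179981465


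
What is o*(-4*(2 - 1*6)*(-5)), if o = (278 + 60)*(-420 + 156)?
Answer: 7138560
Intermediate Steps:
o = -89232 (o = 338*(-264) = -89232)
o*(-4*(2 - 1*6)*(-5)) = -(-356928)*((2 - 1*6)*(-5))*1 = -(-356928)*((2 - 6)*(-5))*1 = -(-356928)*-4*(-5)*1 = -(-356928)*20*1 = -(-356928)*20 = -89232*(-80) = 7138560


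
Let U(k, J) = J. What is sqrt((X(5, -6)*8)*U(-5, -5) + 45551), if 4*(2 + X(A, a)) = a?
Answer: sqrt(45691) ≈ 213.75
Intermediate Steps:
X(A, a) = -2 + a/4
sqrt((X(5, -6)*8)*U(-5, -5) + 45551) = sqrt(((-2 + (1/4)*(-6))*8)*(-5) + 45551) = sqrt(((-2 - 3/2)*8)*(-5) + 45551) = sqrt(-7/2*8*(-5) + 45551) = sqrt(-28*(-5) + 45551) = sqrt(140 + 45551) = sqrt(45691)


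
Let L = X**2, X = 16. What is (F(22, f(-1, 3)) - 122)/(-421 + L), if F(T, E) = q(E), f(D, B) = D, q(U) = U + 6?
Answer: 39/55 ≈ 0.70909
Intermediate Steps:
q(U) = 6 + U
F(T, E) = 6 + E
L = 256 (L = 16**2 = 256)
(F(22, f(-1, 3)) - 122)/(-421 + L) = ((6 - 1) - 122)/(-421 + 256) = (5 - 122)/(-165) = -117*(-1/165) = 39/55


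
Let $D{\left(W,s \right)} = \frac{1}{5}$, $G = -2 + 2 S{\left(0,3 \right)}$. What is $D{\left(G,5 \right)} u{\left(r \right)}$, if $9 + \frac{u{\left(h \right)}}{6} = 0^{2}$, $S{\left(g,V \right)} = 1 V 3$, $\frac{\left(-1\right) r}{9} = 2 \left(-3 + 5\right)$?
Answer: $- \frac{54}{5} \approx -10.8$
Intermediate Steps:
$r = -36$ ($r = - 9 \cdot 2 \left(-3 + 5\right) = - 9 \cdot 2 \cdot 2 = \left(-9\right) 4 = -36$)
$S{\left(g,V \right)} = 3 V$ ($S{\left(g,V \right)} = V 3 = 3 V$)
$G = 16$ ($G = -2 + 2 \cdot 3 \cdot 3 = -2 + 2 \cdot 9 = -2 + 18 = 16$)
$D{\left(W,s \right)} = \frac{1}{5}$
$u{\left(h \right)} = -54$ ($u{\left(h \right)} = -54 + 6 \cdot 0^{2} = -54 + 6 \cdot 0 = -54 + 0 = -54$)
$D{\left(G,5 \right)} u{\left(r \right)} = \frac{1}{5} \left(-54\right) = - \frac{54}{5}$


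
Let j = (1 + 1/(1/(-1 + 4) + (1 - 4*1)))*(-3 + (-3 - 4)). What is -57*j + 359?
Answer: 2861/4 ≈ 715.25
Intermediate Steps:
j = -25/4 (j = (1 + 1/(1/3 + (1 - 4)))*(-3 - 7) = (1 + 1/(⅓ - 3))*(-10) = (1 + 1/(-8/3))*(-10) = (1 - 3/8)*(-10) = (5/8)*(-10) = -25/4 ≈ -6.2500)
-57*j + 359 = -57*(-25/4) + 359 = 1425/4 + 359 = 2861/4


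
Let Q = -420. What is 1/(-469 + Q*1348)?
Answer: -1/566629 ≈ -1.7648e-6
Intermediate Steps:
1/(-469 + Q*1348) = 1/(-469 - 420*1348) = 1/(-469 - 566160) = 1/(-566629) = -1/566629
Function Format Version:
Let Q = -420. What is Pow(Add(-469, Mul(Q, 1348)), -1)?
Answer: Rational(-1, 566629) ≈ -1.7648e-6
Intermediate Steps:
Pow(Add(-469, Mul(Q, 1348)), -1) = Pow(Add(-469, Mul(-420, 1348)), -1) = Pow(Add(-469, -566160), -1) = Pow(-566629, -1) = Rational(-1, 566629)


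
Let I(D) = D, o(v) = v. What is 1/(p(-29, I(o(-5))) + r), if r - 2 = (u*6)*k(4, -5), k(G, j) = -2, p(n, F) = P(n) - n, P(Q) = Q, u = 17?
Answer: -1/202 ≈ -0.0049505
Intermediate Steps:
p(n, F) = 0 (p(n, F) = n - n = 0)
r = -202 (r = 2 + (17*6)*(-2) = 2 + 102*(-2) = 2 - 204 = -202)
1/(p(-29, I(o(-5))) + r) = 1/(0 - 202) = 1/(-202) = -1/202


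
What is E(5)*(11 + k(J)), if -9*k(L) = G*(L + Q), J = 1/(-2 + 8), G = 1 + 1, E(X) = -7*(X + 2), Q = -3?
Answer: -15386/27 ≈ -569.85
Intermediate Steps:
E(X) = -14 - 7*X (E(X) = -7*(2 + X) = -14 - 7*X)
G = 2
J = ⅙ (J = 1/6 = ⅙ ≈ 0.16667)
k(L) = ⅔ - 2*L/9 (k(L) = -2*(L - 3)/9 = -2*(-3 + L)/9 = -(-6 + 2*L)/9 = ⅔ - 2*L/9)
E(5)*(11 + k(J)) = (-14 - 7*5)*(11 + (⅔ - 2/9*⅙)) = (-14 - 35)*(11 + (⅔ - 1/27)) = -49*(11 + 17/27) = -49*314/27 = -15386/27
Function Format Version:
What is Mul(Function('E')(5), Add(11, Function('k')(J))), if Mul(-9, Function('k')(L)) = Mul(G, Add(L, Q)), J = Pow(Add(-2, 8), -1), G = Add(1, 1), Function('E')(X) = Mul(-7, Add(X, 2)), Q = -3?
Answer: Rational(-15386, 27) ≈ -569.85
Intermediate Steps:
Function('E')(X) = Add(-14, Mul(-7, X)) (Function('E')(X) = Mul(-7, Add(2, X)) = Add(-14, Mul(-7, X)))
G = 2
J = Rational(1, 6) (J = Pow(6, -1) = Rational(1, 6) ≈ 0.16667)
Function('k')(L) = Add(Rational(2, 3), Mul(Rational(-2, 9), L)) (Function('k')(L) = Mul(Rational(-1, 9), Mul(2, Add(L, -3))) = Mul(Rational(-1, 9), Mul(2, Add(-3, L))) = Mul(Rational(-1, 9), Add(-6, Mul(2, L))) = Add(Rational(2, 3), Mul(Rational(-2, 9), L)))
Mul(Function('E')(5), Add(11, Function('k')(J))) = Mul(Add(-14, Mul(-7, 5)), Add(11, Add(Rational(2, 3), Mul(Rational(-2, 9), Rational(1, 6))))) = Mul(Add(-14, -35), Add(11, Add(Rational(2, 3), Rational(-1, 27)))) = Mul(-49, Add(11, Rational(17, 27))) = Mul(-49, Rational(314, 27)) = Rational(-15386, 27)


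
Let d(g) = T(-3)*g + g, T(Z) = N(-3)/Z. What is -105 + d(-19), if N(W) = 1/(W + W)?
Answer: -2251/18 ≈ -125.06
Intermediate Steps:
N(W) = 1/(2*W)
T(Z) = -1/(6*Z) (T(Z) = ((1/2)/(-3))/Z = ((1/2)*(-1/3))/Z = -1/(6*Z))
d(g) = 19*g/18 (d(g) = (-1/6/(-3))*g + g = (-1/6*(-1/3))*g + g = g/18 + g = 19*g/18)
-105 + d(-19) = -105 + (19/18)*(-19) = -105 - 361/18 = -2251/18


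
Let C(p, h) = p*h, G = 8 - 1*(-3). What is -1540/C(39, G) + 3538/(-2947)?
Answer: -550562/114933 ≈ -4.7903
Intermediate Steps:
G = 11 (G = 8 + 3 = 11)
C(p, h) = h*p
-1540/C(39, G) + 3538/(-2947) = -1540/(11*39) + 3538/(-2947) = -1540/429 + 3538*(-1/2947) = -1540*1/429 - 3538/2947 = -140/39 - 3538/2947 = -550562/114933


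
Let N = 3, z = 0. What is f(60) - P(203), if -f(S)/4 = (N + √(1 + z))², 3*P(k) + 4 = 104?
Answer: -292/3 ≈ -97.333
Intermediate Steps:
P(k) = 100/3 (P(k) = -4/3 + (⅓)*104 = -4/3 + 104/3 = 100/3)
f(S) = -64 (f(S) = -4*(3 + √(1 + 0))² = -4*(3 + √1)² = -4*(3 + 1)² = -4*4² = -4*16 = -64)
f(60) - P(203) = -64 - 1*100/3 = -64 - 100/3 = -292/3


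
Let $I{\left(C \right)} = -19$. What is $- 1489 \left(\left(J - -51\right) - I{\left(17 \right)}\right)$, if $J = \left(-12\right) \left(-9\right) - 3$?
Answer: $-260575$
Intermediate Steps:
$J = 105$ ($J = 108 - 3 = 105$)
$- 1489 \left(\left(J - -51\right) - I{\left(17 \right)}\right) = - 1489 \left(\left(105 - -51\right) - -19\right) = - 1489 \left(\left(105 + 51\right) + 19\right) = - 1489 \left(156 + 19\right) = \left(-1489\right) 175 = -260575$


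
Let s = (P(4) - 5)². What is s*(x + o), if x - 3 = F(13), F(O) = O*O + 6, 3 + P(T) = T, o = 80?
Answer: 4128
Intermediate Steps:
P(T) = -3 + T
s = 16 (s = ((-3 + 4) - 5)² = (1 - 5)² = (-4)² = 16)
F(O) = 6 + O² (F(O) = O² + 6 = 6 + O²)
x = 178 (x = 3 + (6 + 13²) = 3 + (6 + 169) = 3 + 175 = 178)
s*(x + o) = 16*(178 + 80) = 16*258 = 4128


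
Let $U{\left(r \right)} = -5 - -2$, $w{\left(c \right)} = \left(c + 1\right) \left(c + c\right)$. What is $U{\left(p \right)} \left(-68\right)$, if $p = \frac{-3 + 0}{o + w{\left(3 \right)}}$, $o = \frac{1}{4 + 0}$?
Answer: $204$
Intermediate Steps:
$w{\left(c \right)} = 2 c \left(1 + c\right)$ ($w{\left(c \right)} = \left(1 + c\right) 2 c = 2 c \left(1 + c\right)$)
$o = \frac{1}{4} \approx 0.25$
$p = - \frac{12}{97}$ ($p = \frac{-3 + 0}{\frac{1}{4} + 2 \cdot 3 \left(1 + 3\right)} = - \frac{3}{\frac{1}{4} + 2 \cdot 3 \cdot 4} = - \frac{3}{\frac{1}{4} + 24} = - \frac{3}{\frac{97}{4}} = \left(-3\right) \frac{4}{97} = - \frac{12}{97} \approx -0.12371$)
$U{\left(r \right)} = -3$ ($U{\left(r \right)} = -5 + 2 = -3$)
$U{\left(p \right)} \left(-68\right) = \left(-3\right) \left(-68\right) = 204$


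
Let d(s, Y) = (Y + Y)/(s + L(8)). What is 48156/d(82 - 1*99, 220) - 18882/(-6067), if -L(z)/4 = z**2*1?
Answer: -19938010329/667370 ≈ -29876.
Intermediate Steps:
L(z) = -4*z**2
d(s, Y) = 2*Y/(-256 + s) (d(s, Y) = (Y + Y)/(s - 4*8**2) = (2*Y)/(s - 4*64) = (2*Y)/(s - 256) = (2*Y)/(-256 + s) = 2*Y/(-256 + s))
48156/d(82 - 1*99, 220) - 18882/(-6067) = 48156/((2*220/(-256 + (82 - 1*99)))) - 18882/(-6067) = 48156/((2*220/(-256 + (82 - 99)))) - 18882*(-1/6067) = 48156/((2*220/(-256 - 17))) + 18882/6067 = 48156/((2*220/(-273))) + 18882/6067 = 48156/((2*220*(-1/273))) + 18882/6067 = 48156/(-440/273) + 18882/6067 = 48156*(-273/440) + 18882/6067 = -3286647/110 + 18882/6067 = -19938010329/667370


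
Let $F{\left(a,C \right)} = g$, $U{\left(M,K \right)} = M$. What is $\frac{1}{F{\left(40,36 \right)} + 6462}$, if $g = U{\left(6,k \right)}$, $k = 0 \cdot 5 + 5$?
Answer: $\frac{1}{6468} \approx 0.00015461$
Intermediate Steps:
$k = 5$ ($k = 0 + 5 = 5$)
$g = 6$
$F{\left(a,C \right)} = 6$
$\frac{1}{F{\left(40,36 \right)} + 6462} = \frac{1}{6 + 6462} = \frac{1}{6468}$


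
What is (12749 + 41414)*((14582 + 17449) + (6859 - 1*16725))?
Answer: 1200522895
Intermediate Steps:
(12749 + 41414)*((14582 + 17449) + (6859 - 1*16725)) = 54163*(32031 + (6859 - 16725)) = 54163*(32031 - 9866) = 54163*22165 = 1200522895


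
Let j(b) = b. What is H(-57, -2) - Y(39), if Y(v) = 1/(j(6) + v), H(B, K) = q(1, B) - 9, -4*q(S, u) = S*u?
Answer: 941/180 ≈ 5.2278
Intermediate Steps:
q(S, u) = -S*u/4
H(B, K) = -9 - B/4 (H(B, K) = -1/4*1*B - 9 = -B/4 - 9 = -9 - B/4)
Y(v) = 1/(6 + v)
H(-57, -2) - Y(39) = (-9 - 1/4*(-57)) - 1/(6 + 39) = (-9 + 57/4) - 1/45 = 21/4 - 1*1/45 = 21/4 - 1/45 = 941/180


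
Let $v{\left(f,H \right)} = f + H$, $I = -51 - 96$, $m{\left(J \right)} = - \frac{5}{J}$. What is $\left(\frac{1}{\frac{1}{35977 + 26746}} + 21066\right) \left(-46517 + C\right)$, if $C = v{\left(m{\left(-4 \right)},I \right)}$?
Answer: $- \frac{15639300639}{4} \approx -3.9098 \cdot 10^{9}$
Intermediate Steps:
$I = -147$
$v{\left(f,H \right)} = H + f$
$C = - \frac{583}{4}$ ($C = -147 - \frac{5}{-4} = -147 - - \frac{5}{4} = -147 + \frac{5}{4} = - \frac{583}{4} \approx -145.75$)
$\left(\frac{1}{\frac{1}{35977 + 26746}} + 21066\right) \left(-46517 + C\right) = \left(\frac{1}{\frac{1}{35977 + 26746}} + 21066\right) \left(-46517 - \frac{583}{4}\right) = \left(\frac{1}{\frac{1}{62723}} + 21066\right) \left(- \frac{186651}{4}\right) = \left(62723 + 21066\right) \left(- \frac{186651}{4}\right) = 83789 \left(- \frac{186651}{4}\right) = - \frac{15639300639}{4}$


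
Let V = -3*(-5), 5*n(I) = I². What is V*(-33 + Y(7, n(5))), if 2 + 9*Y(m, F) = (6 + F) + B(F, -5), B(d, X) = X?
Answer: -1465/3 ≈ -488.33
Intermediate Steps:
n(I) = I²/5
V = 15
Y(m, F) = -⅑ + F/9 (Y(m, F) = -2/9 + ((6 + F) - 5)/9 = -2/9 + (1 + F)/9 = -2/9 + (⅑ + F/9) = -⅑ + F/9)
V*(-33 + Y(7, n(5))) = 15*(-33 + (-⅑ + ((⅕)*5²)/9)) = 15*(-33 + (-⅑ + ((⅕)*25)/9)) = 15*(-33 + (-⅑ + (⅑)*5)) = 15*(-33 + (-⅑ + 5/9)) = 15*(-33 + 4/9) = 15*(-293/9) = -1465/3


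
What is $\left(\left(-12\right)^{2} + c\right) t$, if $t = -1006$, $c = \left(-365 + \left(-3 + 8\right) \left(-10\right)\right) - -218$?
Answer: $53318$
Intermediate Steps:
$c = -197$ ($c = \left(-365 + 5 \left(-10\right)\right) + 218 = \left(-365 - 50\right) + 218 = -415 + 218 = -197$)
$\left(\left(-12\right)^{2} + c\right) t = \left(\left(-12\right)^{2} - 197\right) \left(-1006\right) = \left(144 - 197\right) \left(-1006\right) = \left(-53\right) \left(-1006\right) = 53318$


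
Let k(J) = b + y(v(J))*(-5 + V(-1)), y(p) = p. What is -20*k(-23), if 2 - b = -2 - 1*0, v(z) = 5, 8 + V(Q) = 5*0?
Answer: 1220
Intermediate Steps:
V(Q) = -8 (V(Q) = -8 + 5*0 = -8 + 0 = -8)
b = 4 (b = 2 - (-2 - 1*0) = 2 - (-2 + 0) = 2 - 1*(-2) = 2 + 2 = 4)
k(J) = -61 (k(J) = 4 + 5*(-5 - 8) = 4 + 5*(-13) = 4 - 65 = -61)
-20*k(-23) = -20*(-61) = 1220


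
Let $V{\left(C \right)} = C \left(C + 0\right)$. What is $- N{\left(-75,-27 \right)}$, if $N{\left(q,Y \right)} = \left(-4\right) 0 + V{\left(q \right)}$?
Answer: $-5625$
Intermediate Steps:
$V{\left(C \right)} = C^{2}$ ($V{\left(C \right)} = C C = C^{2}$)
$N{\left(q,Y \right)} = q^{2}$ ($N{\left(q,Y \right)} = \left(-4\right) 0 + q^{2} = 0 + q^{2} = q^{2}$)
$- N{\left(-75,-27 \right)} = - \left(-75\right)^{2} = \left(-1\right) 5625 = -5625$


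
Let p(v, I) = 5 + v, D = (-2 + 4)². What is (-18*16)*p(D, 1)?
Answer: -2592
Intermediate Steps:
D = 4 (D = 2² = 4)
(-18*16)*p(D, 1) = (-18*16)*(5 + 4) = -288*9 = -2592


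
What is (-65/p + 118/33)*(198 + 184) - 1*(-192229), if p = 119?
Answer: 759427937/3927 ≈ 1.9339e+5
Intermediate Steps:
(-65/p + 118/33)*(198 + 184) - 1*(-192229) = (-65/119 + 118/33)*(198 + 184) - 1*(-192229) = (-65*1/119 + 118*(1/33))*382 + 192229 = (-65/119 + 118/33)*382 + 192229 = (11897/3927)*382 + 192229 = 4544654/3927 + 192229 = 759427937/3927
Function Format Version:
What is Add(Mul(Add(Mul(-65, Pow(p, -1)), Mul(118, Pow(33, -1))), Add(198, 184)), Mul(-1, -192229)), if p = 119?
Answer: Rational(759427937, 3927) ≈ 1.9339e+5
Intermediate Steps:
Add(Mul(Add(Mul(-65, Pow(p, -1)), Mul(118, Pow(33, -1))), Add(198, 184)), Mul(-1, -192229)) = Add(Mul(Add(Mul(-65, Pow(119, -1)), Mul(118, Pow(33, -1))), Add(198, 184)), Mul(-1, -192229)) = Add(Mul(Add(Mul(-65, Rational(1, 119)), Mul(118, Rational(1, 33))), 382), 192229) = Add(Mul(Add(Rational(-65, 119), Rational(118, 33)), 382), 192229) = Add(Mul(Rational(11897, 3927), 382), 192229) = Add(Rational(4544654, 3927), 192229) = Rational(759427937, 3927)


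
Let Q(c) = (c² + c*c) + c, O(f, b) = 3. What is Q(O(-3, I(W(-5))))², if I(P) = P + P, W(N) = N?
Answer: 441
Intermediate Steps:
I(P) = 2*P
Q(c) = c + 2*c² (Q(c) = (c² + c²) + c = 2*c² + c = c + 2*c²)
Q(O(-3, I(W(-5))))² = (3*(1 + 2*3))² = (3*(1 + 6))² = (3*7)² = 21² = 441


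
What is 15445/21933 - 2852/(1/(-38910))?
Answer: 2433933977005/21933 ≈ 1.1097e+8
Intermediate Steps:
15445/21933 - 2852/(1/(-38910)) = 15445*(1/21933) - 2852/(-1/38910) = 15445/21933 - 2852*(-38910) = 15445/21933 + 110971320 = 2433933977005/21933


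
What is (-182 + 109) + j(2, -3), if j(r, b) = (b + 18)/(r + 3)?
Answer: -70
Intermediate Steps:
j(r, b) = (18 + b)/(3 + r)
(-182 + 109) + j(2, -3) = (-182 + 109) + (18 - 3)/(3 + 2) = -73 + 15/5 = -73 + (⅕)*15 = -73 + 3 = -70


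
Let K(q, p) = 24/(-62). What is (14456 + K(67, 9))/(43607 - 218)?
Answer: 448124/1345059 ≈ 0.33316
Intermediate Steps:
K(q, p) = -12/31 (K(q, p) = 24*(-1/62) = -12/31)
(14456 + K(67, 9))/(43607 - 218) = (14456 - 12/31)/(43607 - 218) = (448124/31)/43389 = (448124/31)*(1/43389) = 448124/1345059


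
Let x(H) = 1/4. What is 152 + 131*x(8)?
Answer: 739/4 ≈ 184.75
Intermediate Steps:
x(H) = 1/4
152 + 131*x(8) = 152 + 131*(1/4) = 152 + 131/4 = 739/4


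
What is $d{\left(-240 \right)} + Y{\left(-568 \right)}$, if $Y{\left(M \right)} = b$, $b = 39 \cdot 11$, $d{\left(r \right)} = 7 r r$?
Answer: $403629$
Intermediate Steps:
$d{\left(r \right)} = 7 r^{2}$
$b = 429$
$Y{\left(M \right)} = 429$
$d{\left(-240 \right)} + Y{\left(-568 \right)} = 7 \left(-240\right)^{2} + 429 = 7 \cdot 57600 + 429 = 403200 + 429 = 403629$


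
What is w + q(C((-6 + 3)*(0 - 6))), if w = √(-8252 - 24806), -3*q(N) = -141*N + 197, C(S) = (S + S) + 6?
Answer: 5725/3 + I*√33058 ≈ 1908.3 + 181.82*I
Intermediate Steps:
C(S) = 6 + 2*S (C(S) = 2*S + 6 = 6 + 2*S)
q(N) = -197/3 + 47*N (q(N) = -(-141*N + 197)/3 = -(197 - 141*N)/3 = -197/3 + 47*N)
w = I*√33058 (w = √(-33058) = I*√33058 ≈ 181.82*I)
w + q(C((-6 + 3)*(0 - 6))) = I*√33058 + (-197/3 + 47*(6 + 2*((-6 + 3)*(0 - 6)))) = I*√33058 + (-197/3 + 47*(6 + 2*(-3*(-6)))) = I*√33058 + (-197/3 + 47*(6 + 2*18)) = I*√33058 + (-197/3 + 47*(6 + 36)) = I*√33058 + (-197/3 + 47*42) = I*√33058 + (-197/3 + 1974) = I*√33058 + 5725/3 = 5725/3 + I*√33058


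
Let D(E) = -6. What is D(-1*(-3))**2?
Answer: 36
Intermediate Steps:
D(-1*(-3))**2 = (-6)**2 = 36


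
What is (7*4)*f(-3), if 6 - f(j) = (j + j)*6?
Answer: 1176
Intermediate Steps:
f(j) = 6 - 12*j (f(j) = 6 - (j + j)*6 = 6 - 2*j*6 = 6 - 12*j)
(7*4)*f(-3) = (7*4)*(6 - 12*(-3)) = 28*(6 + 36) = 28*42 = 1176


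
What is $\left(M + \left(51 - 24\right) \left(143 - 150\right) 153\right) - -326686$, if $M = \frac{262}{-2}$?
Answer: $297638$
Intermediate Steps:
$M = -131$ ($M = 262 \left(- \frac{1}{2}\right) = -131$)
$\left(M + \left(51 - 24\right) \left(143 - 150\right) 153\right) - -326686 = \left(-131 + \left(51 - 24\right) \left(143 - 150\right) 153\right) - -326686 = \left(-131 + 27 \left(-7\right) 153\right) + 326686 = \left(-131 - 28917\right) + 326686 = -29048 + 326686 = 297638$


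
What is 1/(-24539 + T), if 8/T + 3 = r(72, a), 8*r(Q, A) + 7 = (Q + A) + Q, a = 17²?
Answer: -201/4932307 ≈ -4.0752e-5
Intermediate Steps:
a = 289
r(Q, A) = -7/8 + Q/4 + A/8 (r(Q, A) = -7/8 + ((Q + A) + Q)/8 = -7/8 + ((A + Q) + Q)/8 = -7/8 + (A + 2*Q)/8 = -7/8 + (Q/4 + A/8) = -7/8 + Q/4 + A/8)
T = 32/201 (T = 8/(-3 + (-7/8 + (¼)*72 + (⅛)*289)) = 8/(-3 + (-7/8 + 18 + 289/8)) = 8/(-3 + 213/4) = 8/(201/4) = 8*(4/201) = 32/201 ≈ 0.15920)
1/(-24539 + T) = 1/(-24539 + 32/201) = 1/(-4932307/201) = -201/4932307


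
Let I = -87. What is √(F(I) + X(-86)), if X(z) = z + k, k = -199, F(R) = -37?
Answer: I*√322 ≈ 17.944*I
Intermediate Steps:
X(z) = -199 + z (X(z) = z - 199 = -199 + z)
√(F(I) + X(-86)) = √(-37 + (-199 - 86)) = √(-37 - 285) = √(-322) = I*√322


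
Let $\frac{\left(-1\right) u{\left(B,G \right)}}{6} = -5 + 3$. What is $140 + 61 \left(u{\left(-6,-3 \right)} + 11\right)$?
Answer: $1543$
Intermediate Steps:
$u{\left(B,G \right)} = 12$ ($u{\left(B,G \right)} = - 6 \left(-5 + 3\right) = \left(-6\right) \left(-2\right) = 12$)
$140 + 61 \left(u{\left(-6,-3 \right)} + 11\right) = 140 + 61 \left(12 + 11\right) = 140 + 61 \cdot 23 = 140 + 1403 = 1543$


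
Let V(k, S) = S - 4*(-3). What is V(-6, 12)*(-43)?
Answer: -1032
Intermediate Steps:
V(k, S) = 12 + S (V(k, S) = S + 12 = 12 + S)
V(-6, 12)*(-43) = (12 + 12)*(-43) = 24*(-43) = -1032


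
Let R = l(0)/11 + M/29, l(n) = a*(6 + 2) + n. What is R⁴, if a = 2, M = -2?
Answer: 38167092496/10355301121 ≈ 3.6858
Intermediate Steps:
l(n) = 16 + n (l(n) = 2*(6 + 2) + n = 2*8 + n = 16 + n)
R = 442/319 (R = (16 + 0)/11 - 2/29 = 16*(1/11) - 2*1/29 = 16/11 - 2/29 = 442/319 ≈ 1.3856)
R⁴ = (442/319)⁴ = 38167092496/10355301121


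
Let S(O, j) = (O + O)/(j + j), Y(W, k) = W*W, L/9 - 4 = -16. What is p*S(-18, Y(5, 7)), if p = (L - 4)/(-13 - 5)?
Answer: -112/25 ≈ -4.4800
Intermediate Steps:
L = -108 (L = 36 + 9*(-16) = 36 - 144 = -108)
Y(W, k) = W²
S(O, j) = O/j (S(O, j) = (2*O)/((2*j)) = (2*O)*(1/(2*j)) = O/j)
p = 56/9 (p = (-108 - 4)/(-13 - 5) = -112/(-18) = -112*(-1/18) = 56/9 ≈ 6.2222)
p*S(-18, Y(5, 7)) = 56*(-18/(5²))/9 = 56*(-18/25)/9 = 56*(-18*1/25)/9 = (56/9)*(-18/25) = -112/25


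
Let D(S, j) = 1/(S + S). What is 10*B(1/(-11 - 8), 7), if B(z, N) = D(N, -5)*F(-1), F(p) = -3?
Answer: -15/7 ≈ -2.1429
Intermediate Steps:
D(S, j) = 1/(2*S)
B(z, N) = -3/(2*N) (B(z, N) = (1/(2*N))*(-3) = -3/(2*N))
10*B(1/(-11 - 8), 7) = 10*(-3/2/7) = 10*(-3/2*⅐) = 10*(-3/14) = -15/7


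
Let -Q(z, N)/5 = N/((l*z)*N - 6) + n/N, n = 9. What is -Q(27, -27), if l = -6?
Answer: -7415/4368 ≈ -1.6976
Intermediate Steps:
Q(z, N) = -45/N - 5*N/(-6 - 6*N*z) (Q(z, N) = -5*(N/((-6*z)*N - 6) + 9/N) = -5*(N/(-6*N*z - 6) + 9/N) = -5*(N/(-6 - 6*N*z) + 9/N) = -5*(9/N + N/(-6 - 6*N*z)) = -45/N - 5*N/(-6 - 6*N*z))
-Q(27, -27) = -5*(-54 + (-27)² - 54*(-27)*27)/(6*(-27)*(1 - 27*27)) = -5*(-1)*(-54 + 729 + 39366)/(6*27*(1 - 729)) = -5*(-1)*40041/(6*27*(-728)) = -5*(-1)*(-1)*40041/(6*27*728) = -1*7415/4368 = -7415/4368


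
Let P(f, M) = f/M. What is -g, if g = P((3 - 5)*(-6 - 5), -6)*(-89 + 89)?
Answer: 0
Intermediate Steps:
g = 0 (g = (((3 - 5)*(-6 - 5))/(-6))*(-89 + 89) = (-2*(-11)*(-⅙))*0 = (22*(-⅙))*0 = -11/3*0 = 0)
-g = -1*0 = 0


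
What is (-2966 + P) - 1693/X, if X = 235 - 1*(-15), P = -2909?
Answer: -1470443/250 ≈ -5881.8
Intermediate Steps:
X = 250 (X = 235 + 15 = 250)
(-2966 + P) - 1693/X = (-2966 - 2909) - 1693/250 = -5875 - 1693*1/250 = -5875 - 1693/250 = -1470443/250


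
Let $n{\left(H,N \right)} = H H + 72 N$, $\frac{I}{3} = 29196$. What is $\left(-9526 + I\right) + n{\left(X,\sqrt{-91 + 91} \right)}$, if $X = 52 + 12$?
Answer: $82158$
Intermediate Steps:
$I = 87588$ ($I = 3 \cdot 29196 = 87588$)
$X = 64$
$n{\left(H,N \right)} = H^{2} + 72 N$
$\left(-9526 + I\right) + n{\left(X,\sqrt{-91 + 91} \right)} = \left(-9526 + 87588\right) + \left(64^{2} + 72 \sqrt{-91 + 91}\right) = 78062 + \left(4096 + 72 \sqrt{0}\right) = 78062 + \left(4096 + 72 \cdot 0\right) = 78062 + \left(4096 + 0\right) = 78062 + 4096 = 82158$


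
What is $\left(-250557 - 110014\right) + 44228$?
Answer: $-316343$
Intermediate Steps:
$\left(-250557 - 110014\right) + 44228 = -360571 + 44228 = -316343$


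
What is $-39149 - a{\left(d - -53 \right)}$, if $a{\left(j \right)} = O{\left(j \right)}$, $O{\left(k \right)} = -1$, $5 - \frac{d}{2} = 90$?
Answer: $-39148$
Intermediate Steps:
$d = -170$ ($d = 10 - 180 = -170$)
$a{\left(j \right)} = -1$
$-39149 - a{\left(d - -53 \right)} = -39149 - -1 = -39149 + 1 = -39148$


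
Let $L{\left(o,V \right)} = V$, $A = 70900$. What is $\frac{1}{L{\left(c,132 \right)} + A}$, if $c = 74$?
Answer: $\frac{1}{71032} \approx 1.4078 \cdot 10^{-5}$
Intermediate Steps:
$\frac{1}{L{\left(c,132 \right)} + A} = \frac{1}{132 + 70900} = \frac{1}{71032}$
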